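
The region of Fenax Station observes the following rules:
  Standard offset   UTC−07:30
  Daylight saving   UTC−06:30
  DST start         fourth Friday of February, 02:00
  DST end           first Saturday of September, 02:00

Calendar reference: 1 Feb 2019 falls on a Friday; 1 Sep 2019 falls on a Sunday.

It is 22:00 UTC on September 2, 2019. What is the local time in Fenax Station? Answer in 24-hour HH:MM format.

15:30

1 February 2019 is a Friday, so the first Friday is February 1 and the fourth is February 22.
1 September 2019 is a Sunday, so the first Saturday is September 7.
At the standard offset (UTC−07:30), 22:00 UTC − 7h30m = 14:30 Fenax Station standard time.
The standard-time date in Fenax Station, September 2, 2019, falls between 22 February and 7 September, so daylight saving is in effect and Fenax Station is at UTC−06:30.
22:00 UTC − 6h30m = 15:30 local.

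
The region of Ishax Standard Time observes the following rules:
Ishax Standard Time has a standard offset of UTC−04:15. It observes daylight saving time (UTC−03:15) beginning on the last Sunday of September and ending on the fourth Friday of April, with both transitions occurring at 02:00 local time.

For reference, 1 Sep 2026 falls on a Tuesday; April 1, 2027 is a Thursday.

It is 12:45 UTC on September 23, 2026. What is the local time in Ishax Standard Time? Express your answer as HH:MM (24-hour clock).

1 September 2026 is a Tuesday, so Sundays fall on 6, 13, 20, 27; the last is September 27.
1 April 2027 is a Thursday, so the first Friday is April 2 and the fourth is April 23.
At the standard offset (UTC−04:15), 12:45 UTC − 4h15m = 08:30 Ishax Standard Time standard time.
The standard-time date in Ishax Standard Time, September 23, 2026, is outside the daylight-saving period (27 September 2026 – 23 April 2027), so Ishax Standard Time is on standard time, UTC−04:15.
12:45 UTC − 4h15m = 08:30 local.

08:30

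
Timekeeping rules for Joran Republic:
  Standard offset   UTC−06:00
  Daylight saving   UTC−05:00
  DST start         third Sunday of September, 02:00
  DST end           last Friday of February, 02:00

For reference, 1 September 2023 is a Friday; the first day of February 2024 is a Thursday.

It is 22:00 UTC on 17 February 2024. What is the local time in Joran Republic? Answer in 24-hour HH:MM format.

17:00

1 September 2023 is a Friday, so the first Sunday is September 3 and the third is September 17.
1 February 2024 is a Thursday, so Fridays fall on 2, 9, 16, 23; the last is February 23.
At the standard offset (UTC−06:00), 22:00 UTC − 6h = 16:00 Joran Republic standard time.
Daylight saving runs 17 September 2023 – 23 February 2024; the standard-time date in Joran Republic, 17 February 2024, is inside that window, so Joran Republic is at UTC−05:00.
22:00 UTC − 5h = 17:00 local.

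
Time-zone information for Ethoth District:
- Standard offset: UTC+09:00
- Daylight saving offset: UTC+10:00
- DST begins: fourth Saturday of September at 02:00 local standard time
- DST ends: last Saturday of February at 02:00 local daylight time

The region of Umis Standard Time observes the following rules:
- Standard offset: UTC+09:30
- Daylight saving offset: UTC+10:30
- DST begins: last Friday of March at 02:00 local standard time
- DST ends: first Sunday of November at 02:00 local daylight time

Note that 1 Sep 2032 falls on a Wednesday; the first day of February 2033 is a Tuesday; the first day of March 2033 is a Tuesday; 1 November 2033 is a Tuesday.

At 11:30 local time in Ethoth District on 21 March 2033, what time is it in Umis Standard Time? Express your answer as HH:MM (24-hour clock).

12:00

1 September 2032 is a Wednesday, so the first Saturday is September 4 and the fourth is September 25.
1 February 2033 is a Tuesday, so Saturdays fall on 5, 12, 19, 26; the last is February 26.
Daylight saving runs 25 September 2032 – 26 February 2033; 21 March 2033 is outside that window, so Ethoth District is on standard time at UTC+09:00.
11:30 Ethoth District − 9h = 02:30 UTC.
1 March 2033 is a Tuesday, so Fridays fall on 4, 11, 18, 25; the last is March 25.
1 November 2033 is a Tuesday, so the first Sunday is November 6.
At the standard offset (UTC+09:30), 02:30 UTC + 9h30m = 12:00 Umis Standard Time standard time.
The standard-time date in Umis Standard Time, 21 March 2033, does not fall between 25 March and 6 November, so daylight saving is not in effect and Umis Standard Time is at UTC+09:30.
02:30 UTC + 9h30m = 12:00 Umis Standard Time.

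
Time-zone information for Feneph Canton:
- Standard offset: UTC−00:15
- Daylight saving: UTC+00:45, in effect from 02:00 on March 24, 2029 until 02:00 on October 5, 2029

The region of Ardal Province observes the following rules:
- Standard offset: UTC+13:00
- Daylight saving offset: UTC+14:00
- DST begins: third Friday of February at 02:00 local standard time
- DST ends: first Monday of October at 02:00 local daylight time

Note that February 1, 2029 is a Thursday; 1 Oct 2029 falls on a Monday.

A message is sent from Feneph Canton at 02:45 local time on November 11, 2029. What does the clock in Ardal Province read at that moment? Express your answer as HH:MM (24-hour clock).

Daylight saving runs 24 March – 5 October; November 11, 2029 is outside that window, so Feneph Canton is on standard time at UTC−00:15.
02:45 Feneph Canton + 0h15m = 03:00 UTC.
1 February 2029 is a Thursday, so the first Friday is February 2 and the third is February 16.
1 October 2029 is a Monday, so the first Monday is October 1.
At the standard offset (UTC+13:00), 03:00 UTC + 13h = 16:00 Ardal Province standard time.
The standard-time date in Ardal Province, November 11, 2029, does not fall between 16 February and 1 October, so daylight saving is not in effect and Ardal Province is at UTC+13:00.
03:00 UTC + 13h = 16:00 Ardal Province.

16:00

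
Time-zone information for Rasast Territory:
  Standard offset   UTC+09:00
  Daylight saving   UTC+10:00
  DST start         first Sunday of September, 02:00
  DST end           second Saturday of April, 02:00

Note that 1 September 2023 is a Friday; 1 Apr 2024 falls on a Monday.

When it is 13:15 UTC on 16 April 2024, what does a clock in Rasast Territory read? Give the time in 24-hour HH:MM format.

1 September 2023 is a Friday, so the first Sunday is September 3.
1 April 2024 is a Monday, so the first Saturday is April 6 and the second is April 13.
At the standard offset (UTC+09:00), 13:15 UTC + 9h = 22:15 Rasast Territory standard time.
Daylight saving runs 3 September 2023 – 13 April 2024; the standard-time date in Rasast Territory, 16 April 2024, is outside that window, so Rasast Territory is on standard time at UTC+09:00.
13:15 UTC + 9h = 22:15 local.

22:15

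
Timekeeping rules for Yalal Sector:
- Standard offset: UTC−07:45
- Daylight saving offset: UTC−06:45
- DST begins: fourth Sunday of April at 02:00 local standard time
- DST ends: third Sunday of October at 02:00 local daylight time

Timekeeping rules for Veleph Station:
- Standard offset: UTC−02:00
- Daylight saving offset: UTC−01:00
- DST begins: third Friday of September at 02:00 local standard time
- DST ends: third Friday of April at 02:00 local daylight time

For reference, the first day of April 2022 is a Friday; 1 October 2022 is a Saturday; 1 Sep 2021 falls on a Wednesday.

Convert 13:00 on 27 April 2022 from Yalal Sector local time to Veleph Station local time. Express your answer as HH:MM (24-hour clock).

17:45

1 April 2022 is a Friday, so the first Sunday is April 3 and the fourth is April 24.
1 October 2022 is a Saturday, so the first Sunday is October 2 and the third is October 16.
27 April 2022 falls between 24 April and 16 October, so daylight saving is in effect and Yalal Sector is at UTC−06:45.
13:00 Yalal Sector + 6h45m = 19:45 UTC.
1 September 2021 is a Wednesday, so the first Friday is September 3 and the third is September 17.
1 April 2022 is a Friday, so the first Friday is April 1 and the third is April 15.
At the standard offset (UTC−02:00), 19:45 UTC − 2h = 17:45 Veleph Station standard time.
The standard-time date in Veleph Station, 27 April 2022, is outside the daylight-saving period (17 September 2021 – 15 April 2022), so Veleph Station is on standard time, UTC−02:00.
19:45 UTC − 2h = 17:45 Veleph Station.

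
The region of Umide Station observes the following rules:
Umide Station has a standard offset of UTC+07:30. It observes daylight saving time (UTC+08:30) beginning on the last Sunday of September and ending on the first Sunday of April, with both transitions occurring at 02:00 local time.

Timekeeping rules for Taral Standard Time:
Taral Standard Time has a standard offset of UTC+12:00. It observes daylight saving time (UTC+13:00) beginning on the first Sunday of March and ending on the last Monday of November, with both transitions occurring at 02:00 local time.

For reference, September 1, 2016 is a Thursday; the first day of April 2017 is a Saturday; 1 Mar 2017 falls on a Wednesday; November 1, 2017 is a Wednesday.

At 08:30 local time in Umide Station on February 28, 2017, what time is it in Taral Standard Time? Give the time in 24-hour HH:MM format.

12:00

1 September 2016 is a Thursday, so Sundays fall on 4, 11, 18, 25; the last is September 25.
1 April 2017 is a Saturday, so the first Sunday is April 2.
Daylight saving runs 25 September 2016 – 2 April 2017; February 28, 2017 is inside that window, so Umide Station is at UTC+08:30.
08:30 Umide Station − 8h30m = 00:00 UTC.
1 March 2017 is a Wednesday, so the first Sunday is March 5.
1 November 2017 is a Wednesday, so Mondays fall on 6, 13, 20, 27; the last is November 27.
At the standard offset (UTC+12:00), 00:00 UTC + 12h = 12:00 Taral Standard Time standard time.
Daylight saving runs 5 March – 27 November; the standard-time date in Taral Standard Time, February 28, 2017, is outside that window, so Taral Standard Time is on standard time at UTC+12:00.
00:00 UTC + 12h = 12:00 Taral Standard Time.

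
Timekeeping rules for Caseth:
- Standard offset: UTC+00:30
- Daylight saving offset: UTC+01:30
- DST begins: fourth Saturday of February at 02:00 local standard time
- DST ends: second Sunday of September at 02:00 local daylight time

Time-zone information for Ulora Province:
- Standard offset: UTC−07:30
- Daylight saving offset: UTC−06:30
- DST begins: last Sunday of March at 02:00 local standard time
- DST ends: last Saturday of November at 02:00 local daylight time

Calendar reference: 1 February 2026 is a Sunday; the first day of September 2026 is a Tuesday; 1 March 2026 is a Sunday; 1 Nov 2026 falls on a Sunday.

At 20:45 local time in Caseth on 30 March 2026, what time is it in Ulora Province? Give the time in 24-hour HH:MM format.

12:45

1 February 2026 is a Sunday, so the first Saturday is February 7 and the fourth is February 28.
1 September 2026 is a Tuesday, so the first Sunday is September 6 and the second is September 13.
30 March 2026 falls between 28 February and 13 September, so daylight saving is in effect and Caseth is at UTC+01:30.
20:45 Caseth − 1h30m = 19:15 UTC.
1 March 2026 is a Sunday, so Sundays fall on 1, 8, 15, 22, 29; the last is March 29.
1 November 2026 is a Sunday, so Saturdays fall on 7, 14, 21, 28; the last is November 28.
At the standard offset (UTC−07:30), 19:15 UTC − 7h30m = 11:45 Ulora Province standard time.
Daylight saving runs 29 March – 28 November; the standard-time date in Ulora Province, 30 March 2026, is inside that window, so Ulora Province is at UTC−06:30.
19:15 UTC − 6h30m = 12:45 Ulora Province.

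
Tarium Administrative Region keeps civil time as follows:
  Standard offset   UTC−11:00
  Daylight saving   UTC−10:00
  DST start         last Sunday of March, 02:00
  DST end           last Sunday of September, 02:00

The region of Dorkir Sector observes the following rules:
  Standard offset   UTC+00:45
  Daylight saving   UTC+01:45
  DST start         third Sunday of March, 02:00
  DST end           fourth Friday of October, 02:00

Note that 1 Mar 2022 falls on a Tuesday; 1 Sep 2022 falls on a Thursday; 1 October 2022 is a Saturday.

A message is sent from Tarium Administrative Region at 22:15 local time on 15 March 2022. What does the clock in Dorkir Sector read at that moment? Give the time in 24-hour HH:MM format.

1 March 2022 is a Tuesday, so Sundays fall on 6, 13, 20, 27; the last is March 27.
1 September 2022 is a Thursday, so Sundays fall on 4, 11, 18, 25; the last is September 25.
15 March 2022 is outside the daylight-saving period (27 March – 25 September), so Tarium Administrative Region is on standard time, UTC−11:00.
22:15 Tarium Administrative Region + 11h = 09:15 UTC (rolling into the next day, 16 March 2022).
1 March 2022 is a Tuesday, so the first Sunday is March 6 and the third is March 20.
1 October 2022 is a Saturday, so the first Friday is October 7 and the fourth is October 28.
At the standard offset (UTC+00:45), 09:15 UTC + 0h45m = 10:00 Dorkir Sector standard time.
The standard-time date in Dorkir Sector, 16 March 2022, is outside the daylight-saving period (20 March – 28 October), so Dorkir Sector is on standard time, UTC+00:45.
09:15 UTC + 0h45m = 10:00 Dorkir Sector.

10:00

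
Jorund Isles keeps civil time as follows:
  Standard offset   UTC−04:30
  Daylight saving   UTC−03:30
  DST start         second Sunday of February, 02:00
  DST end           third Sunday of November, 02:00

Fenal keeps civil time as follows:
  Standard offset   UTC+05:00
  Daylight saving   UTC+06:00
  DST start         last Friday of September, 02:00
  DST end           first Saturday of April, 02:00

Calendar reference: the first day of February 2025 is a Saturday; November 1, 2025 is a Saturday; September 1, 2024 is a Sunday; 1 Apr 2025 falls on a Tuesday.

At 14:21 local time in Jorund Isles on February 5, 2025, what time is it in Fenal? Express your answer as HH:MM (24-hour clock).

00:51

1 February 2025 is a Saturday, so the first Sunday is February 2 and the second is February 9.
1 November 2025 is a Saturday, so the first Sunday is November 2 and the third is November 16.
February 5, 2025 is outside the daylight-saving period (9 February – 16 November), so Jorund Isles is on standard time, UTC−04:30.
14:21 Jorund Isles + 4h30m = 18:51 UTC.
1 September 2024 is a Sunday, so Fridays fall on 6, 13, 20, 27; the last is September 27.
1 April 2025 is a Tuesday, so the first Saturday is April 5.
At the standard offset (UTC+05:00), 18:51 UTC + 5h = 23:51 Fenal standard time.
The standard-time date in Fenal, February 5, 2025, lies within the daylight-saving period (27 September 2024 – 5 April 2025), so Fenal is on daylight time, UTC+06:00.
18:51 UTC + 6h = 00:51 Fenal (rolling into the next day, 6 February 2025).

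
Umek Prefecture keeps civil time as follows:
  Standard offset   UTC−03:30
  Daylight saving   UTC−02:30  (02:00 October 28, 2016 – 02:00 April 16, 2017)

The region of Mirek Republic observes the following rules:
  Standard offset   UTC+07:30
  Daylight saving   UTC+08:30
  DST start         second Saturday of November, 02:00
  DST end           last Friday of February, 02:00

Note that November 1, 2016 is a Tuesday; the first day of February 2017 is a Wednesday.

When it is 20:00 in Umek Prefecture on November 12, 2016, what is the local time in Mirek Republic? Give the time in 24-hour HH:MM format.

07:00

Daylight saving runs 28 October 2016 – 16 April 2017; November 12, 2016 is inside that window, so Umek Prefecture is at UTC−02:30.
20:00 Umek Prefecture + 2h30m = 22:30 UTC.
1 November 2016 is a Tuesday, so the first Saturday is November 5 and the second is November 12.
1 February 2017 is a Wednesday, so Fridays fall on 3, 10, 17, 24; the last is February 24.
At the standard offset (UTC+07:30), 22:30 UTC + 7h30m = 06:00 Mirek Republic standard time (rolling into the next day, 13 November 2016).
The standard-time date in Mirek Republic, November 13, 2016, lies within the daylight-saving period (12 November 2016 – 24 February 2017), so Mirek Republic is on daylight time, UTC+08:30.
22:30 UTC + 8h30m = 07:00 Mirek Republic (rolling into the next day, 13 November 2016).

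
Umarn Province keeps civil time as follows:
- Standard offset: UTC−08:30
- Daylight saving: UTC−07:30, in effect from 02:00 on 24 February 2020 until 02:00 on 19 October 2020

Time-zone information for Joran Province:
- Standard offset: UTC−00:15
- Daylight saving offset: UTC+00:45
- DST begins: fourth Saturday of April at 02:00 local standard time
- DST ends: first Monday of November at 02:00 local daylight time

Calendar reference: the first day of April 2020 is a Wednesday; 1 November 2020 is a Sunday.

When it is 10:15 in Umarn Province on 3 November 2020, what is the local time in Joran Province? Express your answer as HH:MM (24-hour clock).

3 November 2020 is outside the daylight-saving period (24 February – 19 October), so Umarn Province is on standard time, UTC−08:30.
10:15 Umarn Province + 8h30m = 18:45 UTC.
1 April 2020 is a Wednesday, so the first Saturday is April 4 and the fourth is April 25.
1 November 2020 is a Sunday, so the first Monday is November 2.
At the standard offset (UTC−00:15), 18:45 UTC − 0h15m = 18:30 Joran Province standard time.
The standard-time date in Joran Province, 3 November 2020, does not fall between 25 April and 2 November, so daylight saving is not in effect and Joran Province is at UTC−00:15.
18:45 UTC − 0h15m = 18:30 Joran Province.

18:30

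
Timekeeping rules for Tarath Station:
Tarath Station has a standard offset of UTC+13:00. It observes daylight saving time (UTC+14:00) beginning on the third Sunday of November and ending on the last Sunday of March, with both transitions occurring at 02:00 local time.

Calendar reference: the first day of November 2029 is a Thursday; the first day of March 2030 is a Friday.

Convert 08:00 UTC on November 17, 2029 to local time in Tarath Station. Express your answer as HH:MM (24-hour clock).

1 November 2029 is a Thursday, so the first Sunday is November 4 and the third is November 18.
1 March 2030 is a Friday, so Sundays fall on 3, 10, 17, 24, 31; the last is March 31.
At the standard offset (UTC+13:00), 08:00 UTC + 13h = 21:00 Tarath Station standard time.
Daylight saving runs 18 November 2029 – 31 March 2030; the standard-time date in Tarath Station, November 17, 2029, is outside that window, so Tarath Station is on standard time at UTC+13:00.
08:00 UTC + 13h = 21:00 local.

21:00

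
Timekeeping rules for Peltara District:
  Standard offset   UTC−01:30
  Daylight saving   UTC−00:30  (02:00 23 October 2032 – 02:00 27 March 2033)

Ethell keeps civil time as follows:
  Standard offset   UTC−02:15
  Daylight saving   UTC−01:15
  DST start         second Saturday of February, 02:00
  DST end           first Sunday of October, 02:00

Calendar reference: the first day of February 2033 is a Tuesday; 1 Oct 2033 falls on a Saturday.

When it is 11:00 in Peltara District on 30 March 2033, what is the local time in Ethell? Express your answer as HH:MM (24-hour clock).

11:15

30 March 2033 does not fall between 23 October 2032 and 27 March 2033, so daylight saving is not in effect and Peltara District is at UTC−01:30.
11:00 Peltara District + 1h30m = 12:30 UTC.
1 February 2033 is a Tuesday, so the first Saturday is February 5 and the second is February 12.
1 October 2033 is a Saturday, so the first Sunday is October 2.
At the standard offset (UTC−02:15), 12:30 UTC − 2h15m = 10:15 Ethell standard time.
Daylight saving runs 12 February – 2 October; the standard-time date in Ethell, 30 March 2033, is inside that window, so Ethell is at UTC−01:15.
12:30 UTC − 1h15m = 11:15 Ethell.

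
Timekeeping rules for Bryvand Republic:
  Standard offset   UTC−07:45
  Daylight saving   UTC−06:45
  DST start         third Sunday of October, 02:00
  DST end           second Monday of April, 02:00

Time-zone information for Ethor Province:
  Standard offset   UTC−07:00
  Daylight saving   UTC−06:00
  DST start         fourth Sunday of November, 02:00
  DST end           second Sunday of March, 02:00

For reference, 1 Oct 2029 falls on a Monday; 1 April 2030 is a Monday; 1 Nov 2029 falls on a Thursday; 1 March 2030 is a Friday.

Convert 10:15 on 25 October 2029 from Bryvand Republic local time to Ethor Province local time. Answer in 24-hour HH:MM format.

1 October 2029 is a Monday, so the first Sunday is October 7 and the third is October 21.
1 April 2030 is a Monday, so the first Monday is April 1 and the second is April 8.
25 October 2029 falls between 21 October 2029 and 8 April 2030, so daylight saving is in effect and Bryvand Republic is at UTC−06:45.
10:15 Bryvand Republic + 6h45m = 17:00 UTC.
1 November 2029 is a Thursday, so the first Sunday is November 4 and the fourth is November 25.
1 March 2030 is a Friday, so the first Sunday is March 3 and the second is March 10.
At the standard offset (UTC−07:00), 17:00 UTC − 7h = 10:00 Ethor Province standard time.
The standard-time date in Ethor Province, 25 October 2029, is outside the daylight-saving period (25 November 2029 – 10 March 2030), so Ethor Province is on standard time, UTC−07:00.
17:00 UTC − 7h = 10:00 Ethor Province.

10:00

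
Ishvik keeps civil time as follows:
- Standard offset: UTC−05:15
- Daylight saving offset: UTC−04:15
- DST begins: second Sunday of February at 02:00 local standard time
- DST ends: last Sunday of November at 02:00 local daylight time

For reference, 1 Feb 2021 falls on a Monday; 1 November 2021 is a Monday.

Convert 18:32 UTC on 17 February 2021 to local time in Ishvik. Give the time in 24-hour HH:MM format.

1 February 2021 is a Monday, so the first Sunday is February 7 and the second is February 14.
1 November 2021 is a Monday, so Sundays fall on 7, 14, 21, 28; the last is November 28.
At the standard offset (UTC−05:15), 18:32 UTC − 5h15m = 13:17 Ishvik standard time.
The standard-time date in Ishvik, 17 February 2021, lies within the daylight-saving period (14 February – 28 November), so Ishvik is on daylight time, UTC−04:15.
18:32 UTC − 4h15m = 14:17 local.

14:17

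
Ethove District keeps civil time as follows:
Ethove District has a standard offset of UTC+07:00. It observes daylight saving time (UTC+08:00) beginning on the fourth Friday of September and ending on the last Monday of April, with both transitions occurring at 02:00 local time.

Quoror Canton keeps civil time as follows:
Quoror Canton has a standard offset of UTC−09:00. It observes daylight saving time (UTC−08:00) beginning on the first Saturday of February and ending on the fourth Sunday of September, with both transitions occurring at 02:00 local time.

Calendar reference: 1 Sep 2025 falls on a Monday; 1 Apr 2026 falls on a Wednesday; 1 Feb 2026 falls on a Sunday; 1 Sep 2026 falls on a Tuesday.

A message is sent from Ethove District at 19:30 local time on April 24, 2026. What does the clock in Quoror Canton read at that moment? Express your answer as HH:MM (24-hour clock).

03:30

1 September 2025 is a Monday, so the first Friday is September 5 and the fourth is September 26.
1 April 2026 is a Wednesday, so Mondays fall on 6, 13, 20, 27; the last is April 27.
April 24, 2026 falls between 26 September 2025 and 27 April 2026, so daylight saving is in effect and Ethove District is at UTC+08:00.
19:30 Ethove District − 8h = 11:30 UTC.
1 February 2026 is a Sunday, so the first Saturday is February 7.
1 September 2026 is a Tuesday, so the first Sunday is September 6 and the fourth is September 27.
At the standard offset (UTC−09:00), 11:30 UTC − 9h = 02:30 Quoror Canton standard time.
The standard-time date in Quoror Canton, April 24, 2026, lies within the daylight-saving period (7 February – 27 September), so Quoror Canton is on daylight time, UTC−08:00.
11:30 UTC − 8h = 03:30 Quoror Canton.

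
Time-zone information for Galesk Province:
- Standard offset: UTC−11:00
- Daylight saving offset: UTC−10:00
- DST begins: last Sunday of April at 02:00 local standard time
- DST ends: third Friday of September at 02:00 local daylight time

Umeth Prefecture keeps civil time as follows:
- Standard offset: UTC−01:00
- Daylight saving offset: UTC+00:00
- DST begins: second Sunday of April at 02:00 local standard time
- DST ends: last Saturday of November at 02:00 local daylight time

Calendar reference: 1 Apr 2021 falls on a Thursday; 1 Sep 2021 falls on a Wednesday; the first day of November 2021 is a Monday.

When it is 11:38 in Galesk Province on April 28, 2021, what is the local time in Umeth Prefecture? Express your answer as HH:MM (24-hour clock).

21:38

1 April 2021 is a Thursday, so Sundays fall on 4, 11, 18, 25; the last is April 25.
1 September 2021 is a Wednesday, so the first Friday is September 3 and the third is September 17.
Daylight saving runs 25 April – 17 September; April 28, 2021 is inside that window, so Galesk Province is at UTC−10:00.
11:38 Galesk Province + 10h = 21:38 UTC.
1 April 2021 is a Thursday, so the first Sunday is April 4 and the second is April 11.
1 November 2021 is a Monday, so Saturdays fall on 6, 13, 20, 27; the last is November 27.
At the standard offset (UTC−01:00), 21:38 UTC − 1h = 20:38 Umeth Prefecture standard time.
The standard-time date in Umeth Prefecture, April 28, 2021, falls between 11 April and 27 November, so daylight saving is in effect and Umeth Prefecture is at UTC+00:00.
21:38 UTC + 0h = 21:38 Umeth Prefecture.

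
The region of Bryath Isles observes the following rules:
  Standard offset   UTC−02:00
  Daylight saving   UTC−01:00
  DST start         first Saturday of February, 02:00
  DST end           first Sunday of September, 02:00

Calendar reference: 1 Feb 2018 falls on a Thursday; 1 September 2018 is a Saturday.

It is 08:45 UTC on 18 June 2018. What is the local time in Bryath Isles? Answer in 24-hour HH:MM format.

07:45

1 February 2018 is a Thursday, so the first Saturday is February 3.
1 September 2018 is a Saturday, so the first Sunday is September 2.
At the standard offset (UTC−02:00), 08:45 UTC − 2h = 06:45 Bryath Isles standard time.
Daylight saving runs 3 February – 2 September; the standard-time date in Bryath Isles, 18 June 2018, is inside that window, so Bryath Isles is at UTC−01:00.
08:45 UTC − 1h = 07:45 local.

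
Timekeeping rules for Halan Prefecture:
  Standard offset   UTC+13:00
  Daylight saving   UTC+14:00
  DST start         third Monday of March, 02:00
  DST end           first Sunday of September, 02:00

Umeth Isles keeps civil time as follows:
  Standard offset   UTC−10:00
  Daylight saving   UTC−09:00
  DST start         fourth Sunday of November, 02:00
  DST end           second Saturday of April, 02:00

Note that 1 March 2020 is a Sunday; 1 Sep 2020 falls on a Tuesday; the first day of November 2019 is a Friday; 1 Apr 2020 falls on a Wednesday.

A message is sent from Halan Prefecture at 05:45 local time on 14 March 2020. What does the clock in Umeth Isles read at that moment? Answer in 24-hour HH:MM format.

07:45

1 March 2020 is a Sunday, so the first Monday is March 2 and the third is March 16.
1 September 2020 is a Tuesday, so the first Sunday is September 6.
14 March 2020 is outside the daylight-saving period (16 March – 6 September), so Halan Prefecture is on standard time, UTC+13:00.
05:45 Halan Prefecture − 13h = 16:45 UTC (rolling into the previous day, 13 March 2020).
1 November 2019 is a Friday, so the first Sunday is November 3 and the fourth is November 24.
1 April 2020 is a Wednesday, so the first Saturday is April 4 and the second is April 11.
At the standard offset (UTC−10:00), 16:45 UTC − 10h = 06:45 Umeth Isles standard time.
Daylight saving runs 24 November 2019 – 11 April 2020; the standard-time date in Umeth Isles, 13 March 2020, is inside that window, so Umeth Isles is at UTC−09:00.
16:45 UTC − 9h = 07:45 Umeth Isles.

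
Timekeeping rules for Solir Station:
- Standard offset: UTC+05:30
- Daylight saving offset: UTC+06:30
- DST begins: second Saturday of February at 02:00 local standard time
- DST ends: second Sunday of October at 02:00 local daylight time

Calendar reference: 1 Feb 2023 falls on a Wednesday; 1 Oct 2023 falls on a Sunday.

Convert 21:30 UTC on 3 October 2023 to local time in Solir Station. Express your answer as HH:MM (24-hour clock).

1 February 2023 is a Wednesday, so the first Saturday is February 4 and the second is February 11.
1 October 2023 is a Sunday, so the first Sunday is October 1 and the second is October 8.
At the standard offset (UTC+05:30), 21:30 UTC + 5h30m = 03:00 Solir Station standard time (rolling into the next day, 4 October 2023).
The standard-time date in Solir Station, 4 October 2023, falls between 11 February and 8 October, so daylight saving is in effect and Solir Station is at UTC+06:30.
21:30 UTC + 6h30m = 04:00 local (rolling into the next day, 4 October 2023).

04:00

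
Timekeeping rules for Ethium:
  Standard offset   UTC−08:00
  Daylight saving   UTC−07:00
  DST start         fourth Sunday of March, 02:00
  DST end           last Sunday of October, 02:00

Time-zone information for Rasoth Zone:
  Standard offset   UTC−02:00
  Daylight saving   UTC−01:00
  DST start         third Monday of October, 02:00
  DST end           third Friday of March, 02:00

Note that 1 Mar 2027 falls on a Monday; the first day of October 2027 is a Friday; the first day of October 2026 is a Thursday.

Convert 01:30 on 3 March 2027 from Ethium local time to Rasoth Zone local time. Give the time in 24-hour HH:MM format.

1 March 2027 is a Monday, so the first Sunday is March 7 and the fourth is March 28.
1 October 2027 is a Friday, so Sundays fall on 3, 10, 17, 24, 31; the last is October 31.
3 March 2027 does not fall between 28 March and 31 October, so daylight saving is not in effect and Ethium is at UTC−08:00.
01:30 Ethium + 8h = 09:30 UTC.
1 October 2026 is a Thursday, so the first Monday is October 5 and the third is October 19.
1 March 2027 is a Monday, so the first Friday is March 5 and the third is March 19.
At the standard offset (UTC−02:00), 09:30 UTC − 2h = 07:30 Rasoth Zone standard time.
The standard-time date in Rasoth Zone, 3 March 2027, falls between 19 October 2026 and 19 March 2027, so daylight saving is in effect and Rasoth Zone is at UTC−01:00.
09:30 UTC − 1h = 08:30 Rasoth Zone.

08:30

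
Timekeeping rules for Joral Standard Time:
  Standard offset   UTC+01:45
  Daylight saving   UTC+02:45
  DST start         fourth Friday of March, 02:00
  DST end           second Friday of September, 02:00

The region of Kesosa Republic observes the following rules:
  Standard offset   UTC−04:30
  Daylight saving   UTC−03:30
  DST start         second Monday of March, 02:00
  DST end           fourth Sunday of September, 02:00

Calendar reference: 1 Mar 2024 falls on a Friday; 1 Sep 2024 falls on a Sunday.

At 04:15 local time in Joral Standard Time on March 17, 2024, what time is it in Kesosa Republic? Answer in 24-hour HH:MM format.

23:00

1 March 2024 is a Friday, so the first Friday is March 1 and the fourth is March 22.
1 September 2024 is a Sunday, so the first Friday is September 6 and the second is September 13.
March 17, 2024 does not fall between 22 March and 13 September, so daylight saving is not in effect and Joral Standard Time is at UTC+01:45.
04:15 Joral Standard Time − 1h45m = 02:30 UTC.
1 March 2024 is a Friday, so the first Monday is March 4 and the second is March 11.
1 September 2024 is a Sunday, so the first Sunday is September 1 and the fourth is September 22.
At the standard offset (UTC−04:30), 02:30 UTC − 4h30m = 22:00 Kesosa Republic standard time (rolling into the previous day, 16 March 2024).
Daylight saving runs 11 March – 22 September; the standard-time date in Kesosa Republic, March 16, 2024, is inside that window, so Kesosa Republic is at UTC−03:30.
02:30 UTC − 3h30m = 23:00 Kesosa Republic (rolling into the previous day, 16 March 2024).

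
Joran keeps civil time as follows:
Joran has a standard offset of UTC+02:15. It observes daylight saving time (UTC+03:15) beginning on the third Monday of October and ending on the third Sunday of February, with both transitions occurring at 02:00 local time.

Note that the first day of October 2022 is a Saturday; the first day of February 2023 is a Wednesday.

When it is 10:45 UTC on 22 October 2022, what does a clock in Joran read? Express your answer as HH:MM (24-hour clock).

14:00

1 October 2022 is a Saturday, so the first Monday is October 3 and the third is October 17.
1 February 2023 is a Wednesday, so the first Sunday is February 5 and the third is February 19.
At the standard offset (UTC+02:15), 10:45 UTC + 2h15m = 13:00 Joran standard time.
The standard-time date in Joran, 22 October 2022, lies within the daylight-saving period (17 October 2022 – 19 February 2023), so Joran is on daylight time, UTC+03:15.
10:45 UTC + 3h15m = 14:00 local.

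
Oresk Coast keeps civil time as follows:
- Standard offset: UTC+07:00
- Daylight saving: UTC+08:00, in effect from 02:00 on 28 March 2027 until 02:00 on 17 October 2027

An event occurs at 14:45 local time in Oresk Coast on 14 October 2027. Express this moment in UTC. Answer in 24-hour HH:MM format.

06:45

Daylight saving runs 28 March – 17 October; 14 October 2027 is inside that window, so Oresk Coast is at UTC+08:00.
14:45 local − 8h = 06:45 UTC.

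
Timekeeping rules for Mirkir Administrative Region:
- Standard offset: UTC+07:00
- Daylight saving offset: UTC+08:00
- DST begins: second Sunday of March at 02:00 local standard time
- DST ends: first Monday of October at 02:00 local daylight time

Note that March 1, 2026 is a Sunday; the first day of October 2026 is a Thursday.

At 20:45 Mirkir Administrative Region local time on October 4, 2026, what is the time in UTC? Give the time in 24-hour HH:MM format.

12:45

1 March 2026 is a Sunday, so the first Sunday is March 1 and the second is March 8.
1 October 2026 is a Thursday, so the first Monday is October 5.
Daylight saving runs 8 March – 5 October; October 4, 2026 is inside that window, so Mirkir Administrative Region is at UTC+08:00.
20:45 local − 8h = 12:45 UTC.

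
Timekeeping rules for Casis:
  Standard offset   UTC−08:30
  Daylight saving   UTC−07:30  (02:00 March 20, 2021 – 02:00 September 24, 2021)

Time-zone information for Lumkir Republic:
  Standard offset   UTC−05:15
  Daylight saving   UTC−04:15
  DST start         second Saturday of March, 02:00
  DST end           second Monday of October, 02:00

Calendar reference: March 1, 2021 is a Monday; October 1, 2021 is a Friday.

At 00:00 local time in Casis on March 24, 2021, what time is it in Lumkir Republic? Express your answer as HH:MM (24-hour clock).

March 24, 2021 falls between 20 March and 24 September, so daylight saving is in effect and Casis is at UTC−07:30.
00:00 Casis + 7h30m = 07:30 UTC.
1 March 2021 is a Monday, so the first Saturday is March 6 and the second is March 13.
1 October 2021 is a Friday, so the first Monday is October 4 and the second is October 11.
At the standard offset (UTC−05:15), 07:30 UTC − 5h15m = 02:15 Lumkir Republic standard time.
The standard-time date in Lumkir Republic, March 24, 2021, falls between 13 March and 11 October, so daylight saving is in effect and Lumkir Republic is at UTC−04:15.
07:30 UTC − 4h15m = 03:15 Lumkir Republic.

03:15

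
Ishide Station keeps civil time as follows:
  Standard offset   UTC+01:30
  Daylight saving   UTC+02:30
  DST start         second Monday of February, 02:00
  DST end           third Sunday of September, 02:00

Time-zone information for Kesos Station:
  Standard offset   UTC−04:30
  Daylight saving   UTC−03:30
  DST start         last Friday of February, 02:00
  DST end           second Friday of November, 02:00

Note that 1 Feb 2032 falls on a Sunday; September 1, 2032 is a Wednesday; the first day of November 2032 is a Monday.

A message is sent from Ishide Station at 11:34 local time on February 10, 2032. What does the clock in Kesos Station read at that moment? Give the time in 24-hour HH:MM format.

1 February 2032 is a Sunday, so the first Monday is February 2 and the second is February 9.
1 September 2032 is a Wednesday, so the first Sunday is September 5 and the third is September 19.
February 10, 2032 lies within the daylight-saving period (9 February – 19 September), so Ishide Station is on daylight time, UTC+02:30.
11:34 Ishide Station − 2h30m = 09:04 UTC.
1 February 2032 is a Sunday, so Fridays fall on 6, 13, 20, 27; the last is February 27.
1 November 2032 is a Monday, so the first Friday is November 5 and the second is November 12.
At the standard offset (UTC−04:30), 09:04 UTC − 4h30m = 04:34 Kesos Station standard time.
Daylight saving runs 27 February – 12 November; the standard-time date in Kesos Station, February 10, 2032, is outside that window, so Kesos Station is on standard time at UTC−04:30.
09:04 UTC − 4h30m = 04:34 Kesos Station.

04:34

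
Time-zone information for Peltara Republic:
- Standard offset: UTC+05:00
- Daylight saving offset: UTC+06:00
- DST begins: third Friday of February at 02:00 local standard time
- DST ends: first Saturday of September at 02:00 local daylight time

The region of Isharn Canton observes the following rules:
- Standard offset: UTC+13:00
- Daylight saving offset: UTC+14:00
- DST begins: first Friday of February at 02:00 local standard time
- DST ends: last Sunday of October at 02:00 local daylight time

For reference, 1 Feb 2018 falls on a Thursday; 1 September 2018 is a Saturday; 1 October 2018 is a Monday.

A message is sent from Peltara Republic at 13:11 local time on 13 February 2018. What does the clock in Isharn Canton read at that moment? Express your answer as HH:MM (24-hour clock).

22:11

1 February 2018 is a Thursday, so the first Friday is February 2 and the third is February 16.
1 September 2018 is a Saturday, so the first Saturday is September 1.
13 February 2018 is outside the daylight-saving period (16 February – 1 September), so Peltara Republic is on standard time, UTC+05:00.
13:11 Peltara Republic − 5h = 08:11 UTC.
1 February 2018 is a Thursday, so the first Friday is February 2.
1 October 2018 is a Monday, so Sundays fall on 7, 14, 21, 28; the last is October 28.
At the standard offset (UTC+13:00), 08:11 UTC + 13h = 21:11 Isharn Canton standard time.
The standard-time date in Isharn Canton, 13 February 2018, falls between 2 February and 28 October, so daylight saving is in effect and Isharn Canton is at UTC+14:00.
08:11 UTC + 14h = 22:11 Isharn Canton.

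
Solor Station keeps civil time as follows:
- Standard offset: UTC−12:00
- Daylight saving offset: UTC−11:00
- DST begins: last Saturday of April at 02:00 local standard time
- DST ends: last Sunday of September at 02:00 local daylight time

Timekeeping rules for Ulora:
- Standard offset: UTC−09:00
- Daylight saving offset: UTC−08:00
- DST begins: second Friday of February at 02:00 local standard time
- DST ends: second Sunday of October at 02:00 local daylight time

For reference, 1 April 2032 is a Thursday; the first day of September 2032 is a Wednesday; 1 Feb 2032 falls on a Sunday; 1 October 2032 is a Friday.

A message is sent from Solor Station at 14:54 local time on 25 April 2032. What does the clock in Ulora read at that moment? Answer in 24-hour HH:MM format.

17:54

1 April 2032 is a Thursday, so Saturdays fall on 3, 10, 17, 24; the last is April 24.
1 September 2032 is a Wednesday, so Sundays fall on 5, 12, 19, 26; the last is September 26.
25 April 2032 falls between 24 April and 26 September, so daylight saving is in effect and Solor Station is at UTC−11:00.
14:54 Solor Station + 11h = 01:54 UTC (rolling into the next day, 26 April 2032).
1 February 2032 is a Sunday, so the first Friday is February 6 and the second is February 13.
1 October 2032 is a Friday, so the first Sunday is October 3 and the second is October 10.
At the standard offset (UTC−09:00), 01:54 UTC − 9h = 16:54 Ulora standard time (rolling into the previous day, 25 April 2032).
The standard-time date in Ulora, 25 April 2032, falls between 13 February and 10 October, so daylight saving is in effect and Ulora is at UTC−08:00.
01:54 UTC − 8h = 17:54 Ulora (rolling into the previous day, 25 April 2032).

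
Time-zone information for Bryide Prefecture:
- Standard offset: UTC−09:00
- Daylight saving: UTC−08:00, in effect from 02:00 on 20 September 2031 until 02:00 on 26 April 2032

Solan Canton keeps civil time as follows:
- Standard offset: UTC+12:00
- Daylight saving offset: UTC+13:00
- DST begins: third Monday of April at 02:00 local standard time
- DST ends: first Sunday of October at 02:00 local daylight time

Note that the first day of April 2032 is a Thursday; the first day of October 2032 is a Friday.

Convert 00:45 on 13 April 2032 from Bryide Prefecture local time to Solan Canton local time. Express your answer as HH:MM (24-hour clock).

Daylight saving runs 20 September 2031 – 26 April 2032; 13 April 2032 is inside that window, so Bryide Prefecture is at UTC−08:00.
00:45 Bryide Prefecture + 8h = 08:45 UTC.
1 April 2032 is a Thursday, so the first Monday is April 5 and the third is April 19.
1 October 2032 is a Friday, so the first Sunday is October 3.
At the standard offset (UTC+12:00), 08:45 UTC + 12h = 20:45 Solan Canton standard time.
The standard-time date in Solan Canton, 13 April 2032, does not fall between 19 April and 3 October, so daylight saving is not in effect and Solan Canton is at UTC+12:00.
08:45 UTC + 12h = 20:45 Solan Canton.

20:45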